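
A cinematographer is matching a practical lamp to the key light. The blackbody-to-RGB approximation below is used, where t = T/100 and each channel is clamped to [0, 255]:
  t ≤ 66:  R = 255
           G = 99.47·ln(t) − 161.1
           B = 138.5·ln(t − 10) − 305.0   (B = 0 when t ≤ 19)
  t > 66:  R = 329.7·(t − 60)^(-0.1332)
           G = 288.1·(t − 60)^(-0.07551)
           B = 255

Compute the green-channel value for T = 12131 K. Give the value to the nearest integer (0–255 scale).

211

t = 12131/100 = 121.31; the t > 66 branch applies.
G = 288.1·(121.31 − 60)^(-0.07551) = 288.1·61.31^(-0.07551) = 288.1·0.73286 = 211.138.
Rounded: 211.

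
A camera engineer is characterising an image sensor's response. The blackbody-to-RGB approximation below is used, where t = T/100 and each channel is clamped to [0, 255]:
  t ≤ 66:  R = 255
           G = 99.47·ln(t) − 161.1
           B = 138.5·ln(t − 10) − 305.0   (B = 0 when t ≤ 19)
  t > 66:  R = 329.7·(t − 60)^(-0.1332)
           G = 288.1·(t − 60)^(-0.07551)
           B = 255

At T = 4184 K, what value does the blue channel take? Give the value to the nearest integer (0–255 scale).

174

t = 4184/100 = 41.84; the t ≤ 66 branch applies.
B = 138.5·ln(41.84 − 10) − 305.0 = 138.5·ln 31.84 − 305.0 = 138.5·3.4607 − 305.0 = 174.310.
Rounded: 174.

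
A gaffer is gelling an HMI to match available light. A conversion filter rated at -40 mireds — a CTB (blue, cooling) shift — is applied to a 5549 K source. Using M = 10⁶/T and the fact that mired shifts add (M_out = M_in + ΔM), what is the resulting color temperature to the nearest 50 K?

7150 K

M_in = 10⁶/5549 = 180.21 mireds.
M_out = 180.21 + (-40) = 140.21 mireds.
T_out = 10⁶/140.21 = 7132.0 K → 7150 K.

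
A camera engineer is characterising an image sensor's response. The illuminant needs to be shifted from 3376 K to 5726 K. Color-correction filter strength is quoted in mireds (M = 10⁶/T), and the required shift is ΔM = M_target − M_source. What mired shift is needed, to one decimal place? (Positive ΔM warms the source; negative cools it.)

M_source = 10⁶/3376 = 296.209; M_target = 10⁶/5726 = 174.642.
ΔM = 174.642 − 296.209 = -121.567 → -121.6 mireds, a cooling shift.

-121.6 mireds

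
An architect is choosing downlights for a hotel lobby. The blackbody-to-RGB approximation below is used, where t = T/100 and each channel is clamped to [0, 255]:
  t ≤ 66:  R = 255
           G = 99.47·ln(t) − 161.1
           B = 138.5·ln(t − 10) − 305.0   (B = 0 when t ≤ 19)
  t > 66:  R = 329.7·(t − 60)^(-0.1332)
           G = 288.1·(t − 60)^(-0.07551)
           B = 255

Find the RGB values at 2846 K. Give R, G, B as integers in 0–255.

R=255, G=172, B=99

t = 2846/100 = 28.46; the t ≤ 66 branch applies.
R = 255 by definition for t ≤ 66.
G = 99.47·ln 28.46 − 161.1 = 99.47·3.3485 − 161.1 = 171.975.
B = 138.5·ln(28.46 − 10) − 305.0 = 138.5·ln 18.46 − 305.0 = 138.5·2.9156 − 305.0 = 98.811.
Rounded: (255, 172, 99).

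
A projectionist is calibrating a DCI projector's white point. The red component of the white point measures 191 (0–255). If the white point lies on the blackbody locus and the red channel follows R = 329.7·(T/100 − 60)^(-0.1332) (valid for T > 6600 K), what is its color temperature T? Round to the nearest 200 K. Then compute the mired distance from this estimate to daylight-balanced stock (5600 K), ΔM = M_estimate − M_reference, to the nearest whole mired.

(t − 60)^(-0.1332) = 191/329.7 = 0.57931.
t − 60 = 0.57931^(1/-0.1332) = 0.57931^(-7.508) = 60.245, so t = 120.245.
T = 100·t = 12025 K → 12000 K to the nearest 200 K.
M_estimate = 10⁶/12000 = 83.33; M_reference = 10⁶/5600 = 178.57.
ΔM = 83.33 − 178.57 = -95.24 → -95 mireds.

-95 mireds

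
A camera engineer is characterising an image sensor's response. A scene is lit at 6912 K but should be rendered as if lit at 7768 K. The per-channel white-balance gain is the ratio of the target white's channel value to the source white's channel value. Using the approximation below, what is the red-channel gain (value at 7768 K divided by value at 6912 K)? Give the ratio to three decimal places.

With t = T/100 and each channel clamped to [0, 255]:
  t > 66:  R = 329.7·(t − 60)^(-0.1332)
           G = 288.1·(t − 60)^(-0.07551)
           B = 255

0.916

At 6912 K (t = 69.12):
  R = 329.7·(69.12 − 60)^(-0.1332) = 329.7·9.12^(-0.1332) = 329.7·0.74495 = 245.611.
At 7768 K (t = 77.68):
  R = 329.7·(77.68 − 60)^(-0.1332) = 329.7·17.68^(-0.1332) = 329.7·0.68208 = 224.882.
Gain = 224.882 / 245.611 = 0.9156 → 0.916.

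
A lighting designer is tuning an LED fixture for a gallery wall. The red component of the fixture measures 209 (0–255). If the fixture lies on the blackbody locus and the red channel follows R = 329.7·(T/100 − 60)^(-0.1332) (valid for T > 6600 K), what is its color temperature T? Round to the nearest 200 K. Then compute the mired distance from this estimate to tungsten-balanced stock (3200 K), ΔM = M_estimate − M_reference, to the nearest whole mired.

-201 mireds

(t − 60)^(-0.1332) = 209/329.7 = 0.63391.
t − 60 = 0.63391^(1/-0.1332) = 0.63391^(-7.508) = 30.639, so t = 90.639.
T = 100·t = 9064 K → 9000 K to the nearest 200 K.
M_estimate = 10⁶/9000 = 111.11; M_reference = 10⁶/3200 = 312.50.
ΔM = 111.11 − 312.50 = -201.39 → -201 mireds.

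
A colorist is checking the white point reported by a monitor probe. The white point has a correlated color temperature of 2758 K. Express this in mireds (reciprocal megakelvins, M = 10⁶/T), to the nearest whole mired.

M = 10⁶ / 2758 = 362.582 → 363 mireds.

363 mireds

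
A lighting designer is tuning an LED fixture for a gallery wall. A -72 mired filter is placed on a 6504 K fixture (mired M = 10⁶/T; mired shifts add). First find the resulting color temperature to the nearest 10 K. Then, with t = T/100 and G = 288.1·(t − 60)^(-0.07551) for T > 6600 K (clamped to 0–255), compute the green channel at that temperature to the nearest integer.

M_in = 10⁶/6504 = 153.75; M_out = 153.75 + (-72) = 81.75.
T_out = 10⁶/81.75 = 12232.2 K → 12230 K; t = 122.3.
G = 288.1·(122.3 − 60)^(-0.07551) = 288.1·62.3^(-0.07551) = 288.1·0.73198 = 210.883.
Rounded: 211.

211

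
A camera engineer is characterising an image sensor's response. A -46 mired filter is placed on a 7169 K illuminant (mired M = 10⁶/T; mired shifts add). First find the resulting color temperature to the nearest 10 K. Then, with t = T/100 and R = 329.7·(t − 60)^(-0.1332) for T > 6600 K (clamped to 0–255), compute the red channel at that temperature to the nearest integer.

197

M_in = 10⁶/7169 = 139.49; M_out = 139.49 + (-46) = 93.49.
T_out = 10⁶/93.49 = 10696.4 K → 10700 K; t = 107.
R = 329.7·(107 − 60)^(-0.1332) = 329.7·47^(-0.1332) = 329.7·0.59879 = 197.422.
Rounded: 197.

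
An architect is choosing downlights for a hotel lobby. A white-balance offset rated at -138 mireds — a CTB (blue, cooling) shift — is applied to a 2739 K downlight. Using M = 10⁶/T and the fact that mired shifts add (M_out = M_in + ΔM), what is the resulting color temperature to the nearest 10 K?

M_in = 10⁶/2739 = 365.10 mireds.
M_out = 365.10 + (-138) = 227.10 mireds.
T_out = 10⁶/227.10 = 4403.4 K → 4400 K.

4400 K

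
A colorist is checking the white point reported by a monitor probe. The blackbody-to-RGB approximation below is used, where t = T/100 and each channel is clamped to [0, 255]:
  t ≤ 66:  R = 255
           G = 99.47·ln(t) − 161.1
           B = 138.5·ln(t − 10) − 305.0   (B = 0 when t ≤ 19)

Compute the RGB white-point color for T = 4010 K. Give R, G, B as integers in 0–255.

t = 4010/100 = 40.1; the t ≤ 66 branch applies.
R = 255 by definition for t ≤ 66.
G = 99.47·ln 40.1 − 161.1 = 99.47·3.6914 − 161.1 = 206.081.
B = 138.5·ln(40.1 − 10) − 305.0 = 138.5·ln 30.1 − 305.0 = 138.5·3.4045 − 305.0 = 166.527.
Rounded: (255, 206, 167).

R=255, G=206, B=167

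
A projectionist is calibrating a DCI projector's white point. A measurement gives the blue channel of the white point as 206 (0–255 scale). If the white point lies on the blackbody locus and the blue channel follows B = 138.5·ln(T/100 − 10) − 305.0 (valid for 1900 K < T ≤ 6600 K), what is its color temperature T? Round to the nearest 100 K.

ln(t − 10) = (206 + 305.0) / 138.5 = 3.6895.
t − 10 = e^3.6895 = 40.026, so t = 50.026.
T = 100·t = 5003 K → 5000 K to the nearest 100 K.

5000 K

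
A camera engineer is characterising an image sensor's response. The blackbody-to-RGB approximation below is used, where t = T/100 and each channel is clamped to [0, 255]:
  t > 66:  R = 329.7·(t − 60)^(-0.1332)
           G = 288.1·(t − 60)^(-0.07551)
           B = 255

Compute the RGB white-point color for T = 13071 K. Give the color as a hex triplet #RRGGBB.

t = 13071/100 = 130.71; the t > 66 branch applies.
R = 329.7·(130.71 − 60)^(-0.1332) = 329.7·70.71^(-0.1332) = 329.7·0.56709 = 186.968.
G = 288.1·(130.71 − 60)^(-0.07551) = 288.1·70.71^(-0.07551) = 288.1·0.72501 = 208.876.
B = 255 by definition for t > 66.
Rounded: (187, 209, 255).
In hex: #BBD1FF.

#BBD1FF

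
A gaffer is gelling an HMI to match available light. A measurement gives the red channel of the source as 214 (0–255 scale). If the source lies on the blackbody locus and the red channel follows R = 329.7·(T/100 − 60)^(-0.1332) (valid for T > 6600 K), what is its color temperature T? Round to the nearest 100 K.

(t − 60)^(-0.1332) = 214/329.7 = 0.64907.
t − 60 = 0.64907^(1/-0.1332) = 0.64907^(-7.508) = 25.657, so t = 85.657.
T = 100·t = 8566 K → 8600 K to the nearest 100 K.

8600 K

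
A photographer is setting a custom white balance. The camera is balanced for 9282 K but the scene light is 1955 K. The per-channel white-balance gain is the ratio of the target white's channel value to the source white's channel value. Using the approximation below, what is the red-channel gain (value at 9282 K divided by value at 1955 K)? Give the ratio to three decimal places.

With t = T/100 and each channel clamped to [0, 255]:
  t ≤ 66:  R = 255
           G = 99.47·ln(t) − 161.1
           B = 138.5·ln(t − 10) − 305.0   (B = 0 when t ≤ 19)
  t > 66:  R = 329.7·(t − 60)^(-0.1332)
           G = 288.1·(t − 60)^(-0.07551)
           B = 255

0.812

At 1955 K (t = 19.55):
  R = 255 by definition for t ≤ 66.
At 9282 K (t = 92.82):
  R = 329.7·(92.82 − 60)^(-0.1332) = 329.7·32.82^(-0.1332) = 329.7·0.62813 = 207.095.
Gain = 207.095 / 255.000 = 0.8121 → 0.812.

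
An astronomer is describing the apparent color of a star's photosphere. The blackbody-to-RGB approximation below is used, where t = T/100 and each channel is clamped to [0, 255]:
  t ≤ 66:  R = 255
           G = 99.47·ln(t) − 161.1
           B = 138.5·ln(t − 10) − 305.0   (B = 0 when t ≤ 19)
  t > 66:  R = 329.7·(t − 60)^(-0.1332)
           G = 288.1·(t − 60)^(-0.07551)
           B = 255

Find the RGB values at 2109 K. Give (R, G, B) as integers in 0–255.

(255, 142, 28)

t = 2109/100 = 21.09; the t ≤ 66 branch applies.
R = 255 by definition for t ≤ 66.
G = 99.47·ln 21.09 − 161.1 = 99.47·3.0488 − 161.1 = 142.164.
B = 138.5·ln(21.09 − 10) − 305.0 = 138.5·ln 11.09 − 305.0 = 138.5·2.4060 − 305.0 = 28.237.
Rounded: (255, 142, 28).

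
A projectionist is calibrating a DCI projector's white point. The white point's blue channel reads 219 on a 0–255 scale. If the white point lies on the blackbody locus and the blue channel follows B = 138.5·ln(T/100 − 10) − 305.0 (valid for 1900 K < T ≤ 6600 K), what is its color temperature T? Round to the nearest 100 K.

5400 K

ln(t − 10) = (219 + 305.0) / 138.5 = 3.7834.
t − 10 = e^3.7834 = 43.965, so t = 53.965.
T = 100·t = 5396 K → 5400 K to the nearest 100 K.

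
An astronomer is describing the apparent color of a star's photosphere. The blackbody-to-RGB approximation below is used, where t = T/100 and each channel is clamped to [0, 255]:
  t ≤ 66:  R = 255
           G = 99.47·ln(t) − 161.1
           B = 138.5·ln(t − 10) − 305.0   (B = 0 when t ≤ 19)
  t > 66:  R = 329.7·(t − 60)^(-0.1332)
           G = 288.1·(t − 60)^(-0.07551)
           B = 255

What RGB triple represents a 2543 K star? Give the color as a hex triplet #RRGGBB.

#FFA14A

t = 2543/100 = 25.43; the t ≤ 66 branch applies.
R = 255 by definition for t ≤ 66.
G = 99.47·ln 25.43 − 161.1 = 99.47·3.2359 − 161.1 = 160.778.
B = 138.5·ln(25.43 − 10) − 305.0 = 138.5·ln 15.43 − 305.0 = 138.5·2.7363 − 305.0 = 73.979.
Rounded: (255, 161, 74).
In hex: #FFA14A.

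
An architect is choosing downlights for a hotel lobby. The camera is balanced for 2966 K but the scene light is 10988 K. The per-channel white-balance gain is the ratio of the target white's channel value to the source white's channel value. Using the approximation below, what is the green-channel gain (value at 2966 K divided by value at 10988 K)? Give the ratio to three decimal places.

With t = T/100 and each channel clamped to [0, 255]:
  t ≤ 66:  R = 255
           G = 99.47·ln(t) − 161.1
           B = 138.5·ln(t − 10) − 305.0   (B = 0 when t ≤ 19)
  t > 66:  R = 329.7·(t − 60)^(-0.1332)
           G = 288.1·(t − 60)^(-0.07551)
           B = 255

At 10988 K (t = 109.88):
  G = 288.1·(109.88 − 60)^(-0.07551) = 288.1·49.88^(-0.07551) = 288.1·0.74437 = 214.453.
At 2966 K (t = 29.66):
  G = 99.47·ln 29.66 − 161.1 = 99.47·3.3898 − 161.1 = 176.083.
Gain = 176.083 / 214.453 = 0.8211 → 0.821.

0.821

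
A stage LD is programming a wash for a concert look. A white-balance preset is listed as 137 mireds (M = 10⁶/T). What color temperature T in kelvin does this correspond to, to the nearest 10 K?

T = 10⁶ / 137 = 7299.27 K → 7300 K.

7300 K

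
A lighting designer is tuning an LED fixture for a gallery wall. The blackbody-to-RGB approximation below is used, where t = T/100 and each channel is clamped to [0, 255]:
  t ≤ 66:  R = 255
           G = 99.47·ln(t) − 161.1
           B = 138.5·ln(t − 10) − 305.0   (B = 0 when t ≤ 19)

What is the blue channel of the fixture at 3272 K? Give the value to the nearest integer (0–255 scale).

t = 3272/100 = 32.72; the t ≤ 66 branch applies.
B = 138.5·ln(32.72 − 10) − 305.0 = 138.5·ln 22.72 − 305.0 = 138.5·3.1232 − 305.0 = 127.570.
Rounded: 128.

128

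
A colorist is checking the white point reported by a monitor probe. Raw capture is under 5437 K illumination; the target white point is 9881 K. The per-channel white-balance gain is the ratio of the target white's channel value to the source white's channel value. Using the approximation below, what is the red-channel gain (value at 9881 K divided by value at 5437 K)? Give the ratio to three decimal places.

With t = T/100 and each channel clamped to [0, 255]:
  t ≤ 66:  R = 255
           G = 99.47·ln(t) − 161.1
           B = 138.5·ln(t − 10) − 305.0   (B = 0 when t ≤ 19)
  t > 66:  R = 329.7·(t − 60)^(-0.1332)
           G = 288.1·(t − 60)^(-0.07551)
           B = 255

At 5437 K (t = 54.37):
  R = 255 by definition for t ≤ 66.
At 9881 K (t = 98.81):
  R = 329.7·(98.81 − 60)^(-0.1332) = 329.7·38.81^(-0.1332) = 329.7·0.61426 = 202.522.
Gain = 202.522 / 255.000 = 0.7942 → 0.794.

0.794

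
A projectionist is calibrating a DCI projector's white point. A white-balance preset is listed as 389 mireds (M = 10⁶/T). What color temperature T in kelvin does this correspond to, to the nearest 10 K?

2570 K

T = 10⁶ / 389 = 2570.69 K → 2570 K.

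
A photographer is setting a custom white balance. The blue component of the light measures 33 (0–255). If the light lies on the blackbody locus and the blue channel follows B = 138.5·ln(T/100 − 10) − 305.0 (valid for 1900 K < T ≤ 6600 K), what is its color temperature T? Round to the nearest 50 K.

ln(t − 10) = (33 + 305.0) / 138.5 = 2.4404.
t − 10 = e^2.4404 = 11.478, so t = 21.478.
T = 100·t = 2148 K → 2150 K to the nearest 50 K.

2150 K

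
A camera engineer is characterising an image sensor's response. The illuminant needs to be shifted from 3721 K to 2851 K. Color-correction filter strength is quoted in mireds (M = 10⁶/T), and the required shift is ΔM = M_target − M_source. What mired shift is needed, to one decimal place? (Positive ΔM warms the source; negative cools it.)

+82.0 mireds

M_source = 10⁶/3721 = 268.745; M_target = 10⁶/2851 = 350.754.
ΔM = 350.754 − 268.745 = 82.009 → +82.0 mireds, a warming shift.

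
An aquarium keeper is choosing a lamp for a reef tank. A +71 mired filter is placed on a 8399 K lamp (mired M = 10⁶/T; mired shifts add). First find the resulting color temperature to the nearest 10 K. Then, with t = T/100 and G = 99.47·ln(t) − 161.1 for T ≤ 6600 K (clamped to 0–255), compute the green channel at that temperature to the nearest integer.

M_in = 10⁶/8399 = 119.06; M_out = 119.06 + (+71) = 190.06.
T_out = 10⁶/190.06 = 5261.4 K → 5260 K; t = 52.6.
G = 99.47·ln 52.6 − 161.1 = 99.47·3.9627 − 161.1 = 233.071.
Rounded: 233.

233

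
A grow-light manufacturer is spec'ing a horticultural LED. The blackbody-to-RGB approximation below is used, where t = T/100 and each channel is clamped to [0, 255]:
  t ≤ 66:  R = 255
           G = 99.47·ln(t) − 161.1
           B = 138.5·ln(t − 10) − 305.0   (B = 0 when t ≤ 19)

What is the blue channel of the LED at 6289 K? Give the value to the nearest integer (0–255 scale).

t = 6289/100 = 62.89; the t ≤ 66 branch applies.
B = 138.5·ln(62.89 − 10) − 305.0 = 138.5·ln 52.89 − 305.0 = 138.5·3.9682 − 305.0 = 244.598.
Rounded: 245.

245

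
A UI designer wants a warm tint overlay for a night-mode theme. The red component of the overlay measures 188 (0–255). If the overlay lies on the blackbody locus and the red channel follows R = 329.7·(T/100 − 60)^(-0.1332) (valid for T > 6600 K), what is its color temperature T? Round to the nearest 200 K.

(t − 60)^(-0.1332) = 188/329.7 = 0.57022.
t − 60 = 0.57022^(1/-0.1332) = 0.57022^(-7.508) = 67.848, so t = 127.848.
T = 100·t = 12785 K → 12800 K to the nearest 200 K.

12800 K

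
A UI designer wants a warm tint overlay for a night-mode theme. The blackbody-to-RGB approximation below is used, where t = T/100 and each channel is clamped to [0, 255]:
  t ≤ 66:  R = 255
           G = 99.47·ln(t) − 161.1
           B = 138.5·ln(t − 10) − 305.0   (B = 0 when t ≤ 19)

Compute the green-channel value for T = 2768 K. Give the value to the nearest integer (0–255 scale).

169

t = 2768/100 = 27.68; the t ≤ 66 branch applies.
G = 99.47·ln 27.68 − 161.1 = 99.47·3.3207 − 161.1 = 169.211.
Rounded: 169.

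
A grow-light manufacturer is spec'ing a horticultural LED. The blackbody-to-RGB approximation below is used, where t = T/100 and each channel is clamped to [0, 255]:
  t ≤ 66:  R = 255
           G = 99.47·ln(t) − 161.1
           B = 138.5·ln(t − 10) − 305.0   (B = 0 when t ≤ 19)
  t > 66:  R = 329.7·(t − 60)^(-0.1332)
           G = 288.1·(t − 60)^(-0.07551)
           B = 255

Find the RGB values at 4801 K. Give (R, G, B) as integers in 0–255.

t = 4801/100 = 48.01; the t ≤ 66 branch applies.
R = 255 by definition for t ≤ 66.
G = 99.47·ln 48.01 − 161.1 = 99.47·3.8714 − 161.1 = 223.989.
B = 138.5·ln(48.01 − 10) − 305.0 = 138.5·ln 38.01 − 305.0 = 138.5·3.6378 − 305.0 = 198.842.
Rounded: (255, 224, 199).

(255, 224, 199)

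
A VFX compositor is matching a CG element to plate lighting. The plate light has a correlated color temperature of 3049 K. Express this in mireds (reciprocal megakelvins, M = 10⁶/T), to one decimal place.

328.0 mireds

M = 10⁶ / 3049 = 327.976 → 328.0 mireds.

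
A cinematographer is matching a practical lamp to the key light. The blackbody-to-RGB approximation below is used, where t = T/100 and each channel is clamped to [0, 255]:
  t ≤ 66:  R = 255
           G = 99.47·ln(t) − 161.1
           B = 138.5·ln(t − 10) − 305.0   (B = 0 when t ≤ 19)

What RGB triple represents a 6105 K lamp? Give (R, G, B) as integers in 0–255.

t = 6105/100 = 61.05; the t ≤ 66 branch applies.
R = 255 by definition for t ≤ 66.
G = 99.47·ln 61.05 − 161.1 = 99.47·4.1117 − 161.1 = 247.890.
B = 138.5·ln(61.05 − 10) − 305.0 = 138.5·ln 51.05 − 305.0 = 138.5·3.9328 − 305.0 = 239.694.
Rounded: (255, 248, 240).

(255, 248, 240)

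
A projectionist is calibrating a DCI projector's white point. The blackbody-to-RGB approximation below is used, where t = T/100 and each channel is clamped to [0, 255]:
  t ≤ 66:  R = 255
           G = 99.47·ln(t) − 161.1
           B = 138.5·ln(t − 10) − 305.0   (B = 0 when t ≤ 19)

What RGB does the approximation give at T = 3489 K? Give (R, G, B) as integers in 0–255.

(255, 192, 140)

t = 3489/100 = 34.89; the t ≤ 66 branch applies.
R = 255 by definition for t ≤ 66.
G = 99.47·ln 34.89 − 161.1 = 99.47·3.5522 − 161.1 = 192.237.
B = 138.5·ln(34.89 − 10) − 305.0 = 138.5·ln 24.89 − 305.0 = 138.5·3.2145 − 305.0 = 140.204.
Rounded: (255, 192, 140).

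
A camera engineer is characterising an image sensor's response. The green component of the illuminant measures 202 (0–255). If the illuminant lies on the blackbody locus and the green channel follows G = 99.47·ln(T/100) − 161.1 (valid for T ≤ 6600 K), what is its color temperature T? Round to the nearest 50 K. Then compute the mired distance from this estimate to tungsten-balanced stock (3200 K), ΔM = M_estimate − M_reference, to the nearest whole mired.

-53 mireds

ln t = (202 + 161.1) / 99.47 = 3.6503.
t = e^3.6503 = 38.488.
T = 100·t = 3849 K → 3850 K to the nearest 50 K.
M_estimate = 10⁶/3850 = 259.74; M_reference = 10⁶/3200 = 312.50.
ΔM = 259.74 − 312.50 = -52.76 → -53 mireds.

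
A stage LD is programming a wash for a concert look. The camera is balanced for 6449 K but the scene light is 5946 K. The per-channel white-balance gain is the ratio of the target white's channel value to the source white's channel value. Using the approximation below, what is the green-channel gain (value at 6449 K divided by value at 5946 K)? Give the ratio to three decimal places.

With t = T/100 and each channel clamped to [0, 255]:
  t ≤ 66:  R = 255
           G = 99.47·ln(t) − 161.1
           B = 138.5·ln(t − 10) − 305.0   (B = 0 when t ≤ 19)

At 5946 K (t = 59.46):
  G = 99.47·ln 59.46 − 161.1 = 99.47·4.0853 − 161.1 = 245.265.
At 6449 K (t = 64.49):
  G = 99.47·ln 64.49 − 161.1 = 99.47·4.1665 − 161.1 = 253.343.
Gain = 253.343 / 245.265 = 1.0329 → 1.033.

1.033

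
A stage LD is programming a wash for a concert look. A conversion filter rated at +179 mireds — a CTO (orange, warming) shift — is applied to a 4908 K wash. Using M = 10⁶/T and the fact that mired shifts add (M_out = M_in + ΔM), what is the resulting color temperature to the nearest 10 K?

M_in = 10⁶/4908 = 203.75 mireds.
M_out = 203.75 + (+179) = 382.75 mireds.
T_out = 10⁶/382.75 = 2612.7 K → 2610 K.

2610 K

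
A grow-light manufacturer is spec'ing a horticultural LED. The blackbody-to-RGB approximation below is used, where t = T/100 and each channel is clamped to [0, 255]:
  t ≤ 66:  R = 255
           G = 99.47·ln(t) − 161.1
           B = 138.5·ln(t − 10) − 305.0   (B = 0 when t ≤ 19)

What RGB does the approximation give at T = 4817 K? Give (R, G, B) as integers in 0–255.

t = 4817/100 = 48.17; the t ≤ 66 branch applies.
R = 255 by definition for t ≤ 66.
G = 99.47·ln 48.17 − 161.1 = 99.47·3.8747 − 161.1 = 224.320.
B = 138.5·ln(48.17 − 10) − 305.0 = 138.5·ln 38.17 − 305.0 = 138.5·3.6420 − 305.0 = 199.424.
Rounded: (255, 224, 199).

(255, 224, 199)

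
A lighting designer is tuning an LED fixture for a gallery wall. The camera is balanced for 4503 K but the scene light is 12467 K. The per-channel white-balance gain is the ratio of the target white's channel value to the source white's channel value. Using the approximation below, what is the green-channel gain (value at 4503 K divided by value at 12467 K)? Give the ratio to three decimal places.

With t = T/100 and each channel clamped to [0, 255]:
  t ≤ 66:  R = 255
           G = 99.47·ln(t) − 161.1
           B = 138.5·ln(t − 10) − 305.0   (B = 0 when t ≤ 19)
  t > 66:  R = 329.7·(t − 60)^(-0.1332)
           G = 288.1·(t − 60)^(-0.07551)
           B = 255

At 12467 K (t = 124.67):
  G = 288.1·(124.67 − 60)^(-0.07551) = 288.1·64.67^(-0.07551) = 288.1·0.72992 = 210.289.
At 4503 K (t = 45.03):
  G = 99.47·ln 45.03 − 161.1 = 99.47·3.8073 − 161.1 = 217.615.
Gain = 217.615 / 210.289 = 1.0348 → 1.035.

1.035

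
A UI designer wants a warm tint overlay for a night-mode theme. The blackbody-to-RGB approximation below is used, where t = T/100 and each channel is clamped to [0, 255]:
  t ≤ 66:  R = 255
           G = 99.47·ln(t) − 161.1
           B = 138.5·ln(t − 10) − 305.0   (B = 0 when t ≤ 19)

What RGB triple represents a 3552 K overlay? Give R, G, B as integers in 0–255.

R=255, G=194, B=144

t = 3552/100 = 35.52; the t ≤ 66 branch applies.
R = 255 by definition for t ≤ 66.
G = 99.47·ln 35.52 − 161.1 = 99.47·3.5701 − 161.1 = 194.017.
B = 138.5·ln(35.52 − 10) − 305.0 = 138.5·ln 25.52 − 305.0 = 138.5·3.2395 − 305.0 = 143.666.
Rounded: (255, 194, 144).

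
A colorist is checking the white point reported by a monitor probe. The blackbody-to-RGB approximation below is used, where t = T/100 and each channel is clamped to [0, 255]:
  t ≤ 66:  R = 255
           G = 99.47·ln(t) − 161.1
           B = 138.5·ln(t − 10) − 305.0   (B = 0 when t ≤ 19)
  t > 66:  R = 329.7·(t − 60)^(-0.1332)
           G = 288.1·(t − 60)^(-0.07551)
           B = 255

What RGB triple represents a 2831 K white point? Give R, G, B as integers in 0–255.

t = 2831/100 = 28.31; the t ≤ 66 branch applies.
R = 255 by definition for t ≤ 66.
G = 99.47·ln 28.31 − 161.1 = 99.47·3.3432 − 161.1 = 171.450.
B = 138.5·ln(28.31 − 10) − 305.0 = 138.5·ln 18.31 − 305.0 = 138.5·2.9074 − 305.0 = 97.681.
Rounded: (255, 171, 98).

R=255, G=171, B=98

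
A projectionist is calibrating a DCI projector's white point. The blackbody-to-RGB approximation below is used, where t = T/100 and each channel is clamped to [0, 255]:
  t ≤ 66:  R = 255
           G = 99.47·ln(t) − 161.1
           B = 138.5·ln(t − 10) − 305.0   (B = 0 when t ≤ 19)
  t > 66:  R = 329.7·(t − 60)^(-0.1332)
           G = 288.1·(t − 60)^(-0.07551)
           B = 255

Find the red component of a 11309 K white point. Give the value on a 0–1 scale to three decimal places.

0.762

t = 11309/100 = 113.09; the t > 66 branch applies.
R = 329.7·(113.09 − 60)^(-0.1332) = 329.7·53.09^(-0.1332) = 329.7·0.58915 = 194.244.
On a 0–1 scale: 194.244/255 = 0.7617 → 0.762.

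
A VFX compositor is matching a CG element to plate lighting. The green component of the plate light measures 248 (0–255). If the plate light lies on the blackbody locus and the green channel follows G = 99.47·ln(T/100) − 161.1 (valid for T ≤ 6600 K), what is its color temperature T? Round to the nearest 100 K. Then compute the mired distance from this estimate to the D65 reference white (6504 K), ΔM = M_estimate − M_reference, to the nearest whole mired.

+10 mireds

ln t = (248 + 161.1) / 99.47 = 4.1128.
t = e^4.1128 = 61.117.
T = 100·t = 6112 K → 6100 K to the nearest 100 K.
M_estimate = 10⁶/6100 = 163.93; M_reference = 10⁶/6504 = 153.75.
ΔM = 163.93 − 153.75 = 10.18 → +10 mireds.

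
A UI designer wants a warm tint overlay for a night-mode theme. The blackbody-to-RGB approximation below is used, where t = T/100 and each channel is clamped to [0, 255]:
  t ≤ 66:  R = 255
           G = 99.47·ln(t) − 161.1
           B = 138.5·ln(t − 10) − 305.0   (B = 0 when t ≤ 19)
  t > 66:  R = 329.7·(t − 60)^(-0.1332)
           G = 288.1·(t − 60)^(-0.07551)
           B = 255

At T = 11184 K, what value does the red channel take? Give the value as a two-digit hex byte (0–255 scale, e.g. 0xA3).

0xC3

t = 11184/100 = 111.84; the t > 66 branch applies.
R = 329.7·(111.84 − 60)^(-0.1332) = 329.7·51.84^(-0.1332) = 329.7·0.59103 = 194.861.
Rounded: 195; in hex, 0xC3.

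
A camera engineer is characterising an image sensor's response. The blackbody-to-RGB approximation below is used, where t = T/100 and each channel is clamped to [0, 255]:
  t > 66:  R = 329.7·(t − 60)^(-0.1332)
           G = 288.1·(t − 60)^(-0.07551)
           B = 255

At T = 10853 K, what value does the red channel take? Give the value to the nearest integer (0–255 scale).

197

t = 10853/100 = 108.53; the t > 66 branch applies.
R = 329.7·(108.53 − 60)^(-0.1332) = 329.7·48.53^(-0.1332) = 329.7·0.59624 = 196.581.
Rounded: 197.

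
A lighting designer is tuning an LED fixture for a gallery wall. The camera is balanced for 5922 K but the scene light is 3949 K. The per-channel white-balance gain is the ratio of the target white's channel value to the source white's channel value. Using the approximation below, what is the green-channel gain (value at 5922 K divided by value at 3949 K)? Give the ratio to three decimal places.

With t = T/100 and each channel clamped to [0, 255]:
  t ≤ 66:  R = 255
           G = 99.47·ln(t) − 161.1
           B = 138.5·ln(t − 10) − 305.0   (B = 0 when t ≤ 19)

1.197

At 3949 K (t = 39.49):
  G = 99.47·ln 39.49 − 161.1 = 99.47·3.6760 − 161.1 = 204.556.
At 5922 K (t = 59.22):
  G = 99.47·ln 59.22 − 161.1 = 99.47·4.0813 − 161.1 = 244.863.
Gain = 244.863 / 204.556 = 1.1970 → 1.197.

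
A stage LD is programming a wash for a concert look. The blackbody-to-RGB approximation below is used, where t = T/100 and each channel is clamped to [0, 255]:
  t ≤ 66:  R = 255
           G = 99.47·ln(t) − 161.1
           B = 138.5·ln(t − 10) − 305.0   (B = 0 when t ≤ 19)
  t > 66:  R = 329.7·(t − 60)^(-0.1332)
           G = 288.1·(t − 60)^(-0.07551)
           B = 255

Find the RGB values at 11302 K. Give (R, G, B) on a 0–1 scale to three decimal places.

(0.762, 0.837, 1.000)

t = 11302/100 = 113.02; the t > 66 branch applies.
R = 329.7·(113.02 − 60)^(-0.1332) = 329.7·53.02^(-0.1332) = 329.7·0.58926 = 194.278.
G = 288.1·(113.02 − 60)^(-0.07551) = 288.1·53.02^(-0.07551) = 288.1·0.74095 = 213.467.
B = 255 by definition for t > 66.
Dividing each by 255: (0.7619, 0.8371, 1.0000) → (0.762, 0.837, 1.000).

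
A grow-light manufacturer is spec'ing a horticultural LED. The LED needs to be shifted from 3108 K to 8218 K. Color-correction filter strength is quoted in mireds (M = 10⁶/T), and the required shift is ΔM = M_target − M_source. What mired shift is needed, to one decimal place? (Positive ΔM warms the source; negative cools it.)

M_source = 10⁶/3108 = 321.750; M_target = 10⁶/8218 = 121.684.
ΔM = 121.684 − 321.750 = -200.066 → -200.1 mireds, a cooling shift.

-200.1 mireds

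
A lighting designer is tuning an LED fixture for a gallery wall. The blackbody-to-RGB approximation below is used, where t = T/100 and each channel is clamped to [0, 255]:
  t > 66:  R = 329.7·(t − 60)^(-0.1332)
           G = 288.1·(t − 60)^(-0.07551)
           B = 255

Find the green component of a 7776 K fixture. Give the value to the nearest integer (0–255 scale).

232

t = 7776/100 = 77.76; the t > 66 branch applies.
G = 288.1·(77.76 − 60)^(-0.07551) = 288.1·17.76^(-0.07551) = 288.1·0.80474 = 231.845.
Rounded: 232.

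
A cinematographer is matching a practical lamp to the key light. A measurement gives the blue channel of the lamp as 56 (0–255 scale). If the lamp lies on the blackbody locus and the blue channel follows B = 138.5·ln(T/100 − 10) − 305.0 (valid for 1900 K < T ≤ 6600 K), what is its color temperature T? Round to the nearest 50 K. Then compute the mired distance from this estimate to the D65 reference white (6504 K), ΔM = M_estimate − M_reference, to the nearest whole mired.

ln(t − 10) = (56 + 305.0) / 138.5 = 2.6065.
t − 10 = e^2.6065 = 13.552, so t = 23.552.
T = 100·t = 2355 K → 2350 K to the nearest 50 K.
M_estimate = 10⁶/2350 = 425.53; M_reference = 10⁶/6504 = 153.75.
ΔM = 425.53 − 153.75 = 271.78 → +272 mireds.

+272 mireds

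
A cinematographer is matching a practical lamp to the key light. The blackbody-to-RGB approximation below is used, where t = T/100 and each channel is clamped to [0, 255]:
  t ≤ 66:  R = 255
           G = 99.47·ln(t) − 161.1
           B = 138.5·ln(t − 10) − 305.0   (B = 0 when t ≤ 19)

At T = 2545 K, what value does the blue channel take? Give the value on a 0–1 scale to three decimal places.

t = 2545/100 = 25.45; the t ≤ 66 branch applies.
B = 138.5·ln(25.45 − 10) − 305.0 = 138.5·ln 15.45 − 305.0 = 138.5·2.7376 − 305.0 = 74.159.
On a 0–1 scale: 74.159/255 = 0.2908 → 0.291.

0.291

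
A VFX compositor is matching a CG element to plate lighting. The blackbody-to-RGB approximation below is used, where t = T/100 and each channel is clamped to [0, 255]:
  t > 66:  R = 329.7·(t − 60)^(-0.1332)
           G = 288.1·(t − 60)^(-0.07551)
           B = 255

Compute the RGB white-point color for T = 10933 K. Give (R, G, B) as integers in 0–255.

t = 10933/100 = 109.33; the t > 66 branch applies.
R = 329.7·(109.33 − 60)^(-0.1332) = 329.7·49.33^(-0.1332) = 329.7·0.59495 = 196.154.
G = 288.1·(109.33 − 60)^(-0.07551) = 288.1·49.33^(-0.07551) = 288.1·0.74499 = 214.633.
B = 255 by definition for t > 66.
Rounded: (196, 215, 255).

(196, 215, 255)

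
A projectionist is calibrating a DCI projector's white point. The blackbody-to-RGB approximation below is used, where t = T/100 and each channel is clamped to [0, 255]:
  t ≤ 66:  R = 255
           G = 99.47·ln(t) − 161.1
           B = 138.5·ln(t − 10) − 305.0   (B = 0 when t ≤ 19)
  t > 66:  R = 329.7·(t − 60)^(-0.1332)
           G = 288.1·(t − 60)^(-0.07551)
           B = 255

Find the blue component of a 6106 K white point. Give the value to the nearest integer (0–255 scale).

t = 6106/100 = 61.06; the t ≤ 66 branch applies.
B = 138.5·ln(61.06 − 10) − 305.0 = 138.5·ln 51.06 − 305.0 = 138.5·3.9330 − 305.0 = 239.721.
Rounded: 240.

240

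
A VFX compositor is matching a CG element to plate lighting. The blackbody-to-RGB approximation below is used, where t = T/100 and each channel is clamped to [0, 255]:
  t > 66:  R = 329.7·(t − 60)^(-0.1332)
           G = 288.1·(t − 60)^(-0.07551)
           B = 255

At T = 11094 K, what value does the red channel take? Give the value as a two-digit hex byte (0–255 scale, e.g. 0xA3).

t = 11094/100 = 110.94; the t > 66 branch applies.
R = 329.7·(110.94 − 60)^(-0.1332) = 329.7·50.94^(-0.1332) = 329.7·0.59241 = 195.316.
Rounded: 195; in hex, 0xC3.

0xC3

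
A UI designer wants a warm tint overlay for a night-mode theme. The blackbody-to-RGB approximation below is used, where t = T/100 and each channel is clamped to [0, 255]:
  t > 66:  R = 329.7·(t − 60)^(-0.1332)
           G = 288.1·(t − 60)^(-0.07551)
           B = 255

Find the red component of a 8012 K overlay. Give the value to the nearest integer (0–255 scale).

221

t = 8012/100 = 80.12; the t > 66 branch applies.
R = 329.7·(80.12 − 60)^(-0.1332) = 329.7·20.12^(-0.1332) = 329.7·0.67044 = 221.042.
Rounded: 221.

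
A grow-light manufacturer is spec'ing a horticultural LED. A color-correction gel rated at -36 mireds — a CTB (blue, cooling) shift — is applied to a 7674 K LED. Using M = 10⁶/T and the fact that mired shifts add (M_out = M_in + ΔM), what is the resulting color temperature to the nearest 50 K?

10600 K

M_in = 10⁶/7674 = 130.31 mireds.
M_out = 130.31 + (-36) = 94.31 mireds.
T_out = 10⁶/94.31 = 10603.3 K → 10600 K.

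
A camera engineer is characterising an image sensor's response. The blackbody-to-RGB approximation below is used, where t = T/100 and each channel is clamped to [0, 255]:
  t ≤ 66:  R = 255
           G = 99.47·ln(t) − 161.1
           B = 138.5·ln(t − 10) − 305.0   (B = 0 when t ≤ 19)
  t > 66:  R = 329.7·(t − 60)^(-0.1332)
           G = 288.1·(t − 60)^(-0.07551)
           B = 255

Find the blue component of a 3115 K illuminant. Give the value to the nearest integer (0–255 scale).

t = 3115/100 = 31.15; the t ≤ 66 branch applies.
B = 138.5·ln(31.15 − 10) − 305.0 = 138.5·ln 21.15 − 305.0 = 138.5·3.0516 − 305.0 = 117.652.
Rounded: 118.

118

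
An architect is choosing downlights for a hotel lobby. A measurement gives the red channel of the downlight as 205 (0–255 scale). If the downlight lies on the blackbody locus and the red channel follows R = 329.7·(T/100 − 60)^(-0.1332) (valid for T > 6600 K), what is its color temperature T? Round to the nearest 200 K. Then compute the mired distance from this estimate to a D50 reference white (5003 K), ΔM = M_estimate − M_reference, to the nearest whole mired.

-96 mireds

(t − 60)^(-0.1332) = 205/329.7 = 0.62178.
t − 60 = 0.62178^(1/-0.1332) = 0.62178^(-7.508) = 35.423, so t = 95.423.
T = 100·t = 9542 K → 9600 K to the nearest 200 K.
M_estimate = 10⁶/9600 = 104.17; M_reference = 10⁶/5003 = 199.88.
ΔM = 104.17 − 199.88 = -95.71 → -96 mireds.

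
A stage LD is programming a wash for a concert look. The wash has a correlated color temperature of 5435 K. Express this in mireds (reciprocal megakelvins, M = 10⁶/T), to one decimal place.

M = 10⁶ / 5435 = 183.993 → 184.0 mireds.

184.0 mireds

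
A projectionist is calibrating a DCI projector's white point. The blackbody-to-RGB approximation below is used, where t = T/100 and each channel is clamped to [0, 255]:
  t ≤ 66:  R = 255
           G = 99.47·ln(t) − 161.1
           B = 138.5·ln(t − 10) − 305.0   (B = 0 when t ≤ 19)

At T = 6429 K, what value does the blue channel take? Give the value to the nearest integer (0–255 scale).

t = 6429/100 = 64.29; the t ≤ 66 branch applies.
B = 138.5·ln(64.29 − 10) − 305.0 = 138.5·ln 54.29 − 305.0 = 138.5·3.9943 − 305.0 = 248.216.
Rounded: 248.

248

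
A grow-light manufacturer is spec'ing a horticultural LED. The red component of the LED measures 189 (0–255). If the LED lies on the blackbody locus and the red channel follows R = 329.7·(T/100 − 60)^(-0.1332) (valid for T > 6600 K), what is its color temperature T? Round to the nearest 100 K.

12500 K

(t − 60)^(-0.1332) = 189/329.7 = 0.57325.
t − 60 = 0.57325^(1/-0.1332) = 0.57325^(-7.508) = 65.199, so t = 125.199.
T = 100·t = 12520 K → 12500 K to the nearest 100 K.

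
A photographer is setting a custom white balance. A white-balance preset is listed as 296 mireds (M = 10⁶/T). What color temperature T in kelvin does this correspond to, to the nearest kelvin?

T = 10⁶ / 296 = 3378.38 K → 3378 K.

3378 K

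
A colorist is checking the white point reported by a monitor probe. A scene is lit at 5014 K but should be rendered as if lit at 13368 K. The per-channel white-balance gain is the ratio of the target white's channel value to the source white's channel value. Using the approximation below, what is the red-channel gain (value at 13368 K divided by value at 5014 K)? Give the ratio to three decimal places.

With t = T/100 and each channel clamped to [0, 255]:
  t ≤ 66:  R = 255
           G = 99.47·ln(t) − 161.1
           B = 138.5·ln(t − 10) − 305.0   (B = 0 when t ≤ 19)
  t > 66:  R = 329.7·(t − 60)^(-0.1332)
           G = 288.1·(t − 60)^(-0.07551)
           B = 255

At 5014 K (t = 50.14):
  R = 255 by definition for t ≤ 66.
At 13368 K (t = 133.68):
  R = 329.7·(133.68 − 60)^(-0.1332) = 329.7·73.68^(-0.1332) = 329.7·0.56399 = 185.946.
Gain = 185.946 / 255.000 = 0.7292 → 0.729.

0.729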